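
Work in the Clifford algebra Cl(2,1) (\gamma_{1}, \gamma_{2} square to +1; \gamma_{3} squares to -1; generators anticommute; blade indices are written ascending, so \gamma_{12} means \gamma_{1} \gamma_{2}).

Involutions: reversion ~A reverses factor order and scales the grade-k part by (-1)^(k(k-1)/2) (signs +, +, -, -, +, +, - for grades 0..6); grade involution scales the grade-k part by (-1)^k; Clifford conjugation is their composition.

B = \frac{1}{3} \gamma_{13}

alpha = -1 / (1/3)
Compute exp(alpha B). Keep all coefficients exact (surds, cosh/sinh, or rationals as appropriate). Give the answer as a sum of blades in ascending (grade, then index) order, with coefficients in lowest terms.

B^2 = (\frac{1}{3})^2*(\gamma_{13})^2 = \frac{1}{9}*(+1) = \frac{1}{9} (a basis 2-blade squares to minus the product of its generators' squares).
B^2 = \frac{1}{9} — B^2 > 0, so the exponential closes hyperbolically: l = \frac{1}{3}, alpha*l = -1, so exp(alpha B) = cosh(-1) + (sinh(-1)/(\frac{1}{3}))*B = \cosh{\left(1 \right)} + (- 3 \sinh{\left(1 \right)})*B.
Answer: \cosh{\left(1 \right)} - \sinh{\left(1 \right)} \gamma_{13}


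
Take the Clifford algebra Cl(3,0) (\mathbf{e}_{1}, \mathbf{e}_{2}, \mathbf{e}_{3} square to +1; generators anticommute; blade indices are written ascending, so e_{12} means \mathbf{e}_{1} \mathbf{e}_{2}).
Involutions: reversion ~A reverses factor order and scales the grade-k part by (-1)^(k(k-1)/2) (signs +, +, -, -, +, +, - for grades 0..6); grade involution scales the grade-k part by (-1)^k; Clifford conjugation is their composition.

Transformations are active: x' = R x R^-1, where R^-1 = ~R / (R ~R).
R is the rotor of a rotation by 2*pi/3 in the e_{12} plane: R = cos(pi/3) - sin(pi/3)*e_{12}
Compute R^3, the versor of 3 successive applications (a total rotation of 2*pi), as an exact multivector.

Because a rotor carries half the rotation angle, composing 3 copies of this e_{12}-plane rotor multiplies the phase: 3*(pi/3) = \pi, hence R^3 = cos(\pi) - sin(\pi)*e_{12}.
cos(\pi) = -1 and sin(\pi) = 0, so R^3 = -1. The total rotation 2*pi is 1 full turn, so every vector returns to itself, yet the rotor is -1, on the OTHER sheet of the double cover (an odd number of 2*pi turns).
Answer: -1


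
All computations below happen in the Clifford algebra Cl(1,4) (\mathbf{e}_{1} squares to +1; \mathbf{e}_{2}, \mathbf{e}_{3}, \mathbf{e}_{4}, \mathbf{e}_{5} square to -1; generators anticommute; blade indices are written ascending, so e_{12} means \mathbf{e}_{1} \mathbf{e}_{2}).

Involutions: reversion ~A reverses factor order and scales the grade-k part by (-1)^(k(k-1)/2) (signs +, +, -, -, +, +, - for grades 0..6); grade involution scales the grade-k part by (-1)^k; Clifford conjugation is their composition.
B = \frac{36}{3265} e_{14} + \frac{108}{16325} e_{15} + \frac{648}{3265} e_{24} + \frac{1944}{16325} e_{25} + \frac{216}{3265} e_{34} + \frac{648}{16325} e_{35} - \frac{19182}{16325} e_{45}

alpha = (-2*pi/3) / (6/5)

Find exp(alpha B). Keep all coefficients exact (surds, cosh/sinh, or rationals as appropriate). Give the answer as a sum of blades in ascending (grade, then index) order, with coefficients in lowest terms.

B^2 term by term: the squares give (\frac{36}{3265})^2*(e_{14})^2 + (\frac{108}{16325})^2*(e_{15})^2 + (\frac{648}{3265})^2*(e_{24})^2 + (\frac{1944}{16325})^2*(e_{25})^2 + (\frac{216}{3265})^2*(e_{34})^2 + (\frac{648}{16325})^2*(e_{35})^2 + (-\frac{19182}{16325})^2*(e_{45})^2 = \frac{1296}{10660225}*(+1) + \frac{11664}{266505625}*(+1) + \frac{419904}{10660225}*(-1) + \frac{3779136}{266505625}*(-1) + \frac{46656}{10660225}*(-1) + \frac{419904}{266505625}*(-1) + \frac{367949124}{266505625}*(-1) = -\frac{36}{25} (each basis 2-blade squares to minus the product of its generators' squares); cross terms between blades sharing an index anticommute and cancel; the commuting (index-disjoint) pairs give grade-4 terms 2*c*c'*(blade product), which cancel blade by blade — e_{1245}: -\frac{139968}{53301125} + \frac{139968}{53301125} = 0; e_{1345}: -\frac{46656}{53301125} + \frac{46656}{53301125} = 0; e_{2345}: -\frac{839808}{53301125} + \frac{839808}{53301125} = 0 — confirming B is simple. So B^2 = -\frac{36}{25}.
B^2 = -\frac{36}{25} — the series telescopes trigonometrically here: l = \frac{6}{5}, alpha*l = - \frac{2 \pi}{3}, so exp(alpha B) = cos(- \frac{2 \pi}{3}) + (sin(- \frac{2 \pi}{3})/(\frac{6}{5}))*B = - \frac{1}{2} + (- \frac{5 \sqrt{3}}{12})*B.
Answer: - \frac{1}{2} - \frac{3 \sqrt{3}}{653} e_{14} - \frac{9 \sqrt{3}}{3265} e_{15} - \frac{54 \sqrt{3}}{653} e_{24} - \frac{162 \sqrt{3}}{3265} e_{25} - \frac{18 \sqrt{3}}{653} e_{34} - \frac{54 \sqrt{3}}{3265} e_{35} + \frac{3197 \sqrt{3}}{6530} e_{45}


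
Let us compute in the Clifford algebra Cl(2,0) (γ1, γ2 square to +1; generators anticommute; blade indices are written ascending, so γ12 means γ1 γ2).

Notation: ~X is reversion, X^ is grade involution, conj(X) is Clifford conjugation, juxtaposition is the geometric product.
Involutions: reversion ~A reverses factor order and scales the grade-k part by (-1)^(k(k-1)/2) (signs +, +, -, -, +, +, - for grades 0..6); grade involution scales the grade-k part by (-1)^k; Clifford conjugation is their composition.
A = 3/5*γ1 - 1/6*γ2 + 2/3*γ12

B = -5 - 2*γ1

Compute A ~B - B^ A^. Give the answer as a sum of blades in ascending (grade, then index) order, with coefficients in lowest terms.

first term: -6/5 - 3*γ1 + 13/6*γ2 - 11/3*γ12
second term: -6/5 + 3*γ1 + 1/2*γ2 - 3*γ12
Answer: -6*γ1 + 5/3*γ2 - 2/3*γ12


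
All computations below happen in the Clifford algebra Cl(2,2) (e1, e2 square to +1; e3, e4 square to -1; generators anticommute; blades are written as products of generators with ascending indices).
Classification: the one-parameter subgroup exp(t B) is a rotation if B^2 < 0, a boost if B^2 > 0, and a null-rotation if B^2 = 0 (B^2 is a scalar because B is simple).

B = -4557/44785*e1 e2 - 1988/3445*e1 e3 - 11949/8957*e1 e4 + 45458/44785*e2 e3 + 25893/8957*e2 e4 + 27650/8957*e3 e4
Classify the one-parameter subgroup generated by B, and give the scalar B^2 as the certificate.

B^2 term by term: the squares give (-4557/44785)^2*(e1 e2)^2 + (-1988/3445)^2*(e1 e3)^2 + (-11949/8957)^2*(e1 e4)^2 + (45458/44785)^2*(e2 e3)^2 + (25893/8957)^2*(e2 e4)^2 + (27650/8957)^2*(e3 e4)^2 = 20766249/2005696225*(-1) + 3952144/11868025*(+1) + 142778601/80227849*(+1) + 2066429764/2005696225*(+1) + 670447449/80227849*(+1) + 764522500/80227849*(-1) = 49/25 (each basis 2-blade squares to minus the product of its generators' squares); cross terms between blades sharing an index anticommute and cancel; the commuting (index-disjoint) pairs give grade-4 terms 2*c*c'*(blade product), which cancel blade by blade — e1 e2 e3 e4: -50400420/80227849 + 102950568/30856865 - 1086355284/401139245 = 0 — confirming B is simple. So B^2 = 49/25.
Answer: boost, certificate B^2 = 49/25. The invariant at work: B^2 = 49/25 is unchanged by conjugation, hence its sign classifies the subgroup whatever basis B is written in.


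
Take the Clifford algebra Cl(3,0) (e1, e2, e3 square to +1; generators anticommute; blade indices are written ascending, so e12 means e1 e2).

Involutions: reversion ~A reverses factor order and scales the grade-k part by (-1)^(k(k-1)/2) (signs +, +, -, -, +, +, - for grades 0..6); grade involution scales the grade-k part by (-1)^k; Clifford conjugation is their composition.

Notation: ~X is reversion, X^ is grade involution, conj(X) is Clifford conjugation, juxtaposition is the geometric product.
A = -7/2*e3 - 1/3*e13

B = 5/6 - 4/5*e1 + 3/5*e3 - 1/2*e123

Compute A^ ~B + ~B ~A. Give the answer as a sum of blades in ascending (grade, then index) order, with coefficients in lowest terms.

first term: 21/10 - 1/5*e1 - 1/6*e2 + 53/20*e3 + 7/4*e12 + 227/90*e13
second term: -21/10 - 1/5*e1 + 1/6*e2 - 191/60*e3 - 7/4*e12 + 277/90*e13
Answer: -2/5*e1 - 8/15*e3 + 28/5*e13


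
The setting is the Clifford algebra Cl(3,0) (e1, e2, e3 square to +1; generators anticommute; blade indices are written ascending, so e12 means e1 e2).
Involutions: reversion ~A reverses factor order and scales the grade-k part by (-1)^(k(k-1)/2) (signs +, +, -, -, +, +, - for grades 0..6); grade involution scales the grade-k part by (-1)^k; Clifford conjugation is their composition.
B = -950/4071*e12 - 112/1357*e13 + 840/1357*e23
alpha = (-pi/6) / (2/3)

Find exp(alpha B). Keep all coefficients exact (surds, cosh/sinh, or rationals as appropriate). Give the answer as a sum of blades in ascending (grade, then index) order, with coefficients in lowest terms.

B^2 term by term: the squares give (-950/4071)^2*(e12)^2 + (-112/1357)^2*(e13)^2 + (840/1357)^2*(e23)^2 = 902500/16573041*(-1) + 12544/1841449*(-1) + 705600/1841449*(-1) = -4/9 (each basis 2-blade squares to minus the product of its generators' squares); cross terms between blades sharing an index anticommute and cancel. So B^2 = -4/9.
B^2 = -4/9 — a negative square means the series sums to a rotation: l = 2/3, alpha*l = -pi/6, so exp(alpha B) = cos(-pi/6) + (sin(-pi/6)/(2/3))*B = sqrt(3)/2 + (-3/4)*B.
Answer: sqrt(3)/2 + 475/2714*e12 + 84/1357*e13 - 630/1357*e23


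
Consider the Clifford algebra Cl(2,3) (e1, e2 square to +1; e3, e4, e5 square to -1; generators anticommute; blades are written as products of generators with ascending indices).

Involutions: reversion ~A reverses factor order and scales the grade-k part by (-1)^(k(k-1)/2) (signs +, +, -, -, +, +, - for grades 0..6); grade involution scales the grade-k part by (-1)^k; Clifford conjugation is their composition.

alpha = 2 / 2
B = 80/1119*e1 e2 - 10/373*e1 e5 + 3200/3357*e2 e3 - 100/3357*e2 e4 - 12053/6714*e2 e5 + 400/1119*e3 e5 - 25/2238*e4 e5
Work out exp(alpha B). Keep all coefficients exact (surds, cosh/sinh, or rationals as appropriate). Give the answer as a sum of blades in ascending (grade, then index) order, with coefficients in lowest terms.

B^2 term by term: the squares give (80/1119)^2*(e1 e2)^2 + (-10/373)^2*(e1 e5)^2 + (3200/3357)^2*(e2 e3)^2 + (-100/3357)^2*(e2 e4)^2 + (-12053/6714)^2*(e2 e5)^2 + (400/1119)^2*(e3 e5)^2 + (-25/2238)^2*(e4 e5)^2 = 6400/1252161*(-1) + 100/139129*(+1) + 10240000/11269449*(+1) + 10000/11269449*(+1) + 145274809/45077796*(+1) + 160000/1252161*(-1) + 625/5008644*(-1) = 4 (each basis 2-blade squares to minus the product of its generators' squares); cross terms between blades sharing an index anticommute and cancel; the commuting (index-disjoint) pairs give grade-4 terms 2*c*c'*(blade product), which cancel blade by blade — e1 e2 e3 e5: 64000/1252161 - 64000/1252161 = 0; e1 e2 e4 e5: -2000/1252161 + 2000/1252161 = 0; e2 e3 e4 e5: -80000/3756483 + 80000/3756483 = 0 — confirming B is simple. So B^2 = 4.
B^2 = 4 — hyperbolic case — the even/odd split gives cosh and sinh: l = 2, alpha*l = 2, so exp(alpha B) = cosh(2) + (sinh(2)/2)*B = cosh(2) + (sinh(2)/2)*B.
Answer: cosh(2) + 40*sinh(2)/1119*e1 e2 - 5*sinh(2)/373*e1 e5 + 1600*sinh(2)/3357*e2 e3 - 50*sinh(2)/3357*e2 e4 - 12053*sinh(2)/13428*e2 e5 + 200*sinh(2)/1119*e3 e5 - 25*sinh(2)/4476*e4 e5


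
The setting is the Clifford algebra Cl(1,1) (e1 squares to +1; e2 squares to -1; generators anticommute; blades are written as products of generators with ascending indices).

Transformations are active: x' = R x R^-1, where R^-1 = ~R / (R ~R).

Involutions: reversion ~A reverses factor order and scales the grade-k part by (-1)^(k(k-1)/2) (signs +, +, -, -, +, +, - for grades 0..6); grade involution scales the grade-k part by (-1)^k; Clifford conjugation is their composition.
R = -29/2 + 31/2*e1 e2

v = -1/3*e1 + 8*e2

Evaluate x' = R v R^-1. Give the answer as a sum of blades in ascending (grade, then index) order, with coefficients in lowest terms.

~R = -29/2 - 31/2*e1 e2, and R ~R = -30, so R^-1 = ~R / (-30).
R v = -715/6*e1 - 665/6*e2
Answer: -4135/36*e1 - 4145/36*e2


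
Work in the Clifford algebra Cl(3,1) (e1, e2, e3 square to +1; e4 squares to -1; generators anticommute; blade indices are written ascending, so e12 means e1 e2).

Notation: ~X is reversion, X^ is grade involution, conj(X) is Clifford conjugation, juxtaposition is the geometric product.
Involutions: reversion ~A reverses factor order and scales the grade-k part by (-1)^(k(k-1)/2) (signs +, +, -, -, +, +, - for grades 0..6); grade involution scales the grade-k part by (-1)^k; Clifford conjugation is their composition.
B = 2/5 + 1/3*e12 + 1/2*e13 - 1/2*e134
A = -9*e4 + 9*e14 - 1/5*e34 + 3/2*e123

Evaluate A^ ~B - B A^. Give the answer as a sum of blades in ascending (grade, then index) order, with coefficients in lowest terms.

first term: -1/10*e1 + 3/4*e2 - 5*e3 + 18/5*e4 - 9/2*e13 + 7/2*e14 - 15/4*e24 - 229/50*e34 - 3/5*e123 - 3*e124 - 9/2*e134 + 1/15*e1234
second term: 1/10*e1 - 3/4*e2 + 5*e3 + 18/5*e4 + 9/2*e13 + 7/2*e14 - 15/4*e24 - 229/50*e34 - 3/5*e123 + 3*e124 + 9/2*e134 - 1/15*e1234
Answer: -1/5*e1 + 3/2*e2 - 10*e3 - 9*e13 - 6*e124 - 9*e134 + 2/15*e1234


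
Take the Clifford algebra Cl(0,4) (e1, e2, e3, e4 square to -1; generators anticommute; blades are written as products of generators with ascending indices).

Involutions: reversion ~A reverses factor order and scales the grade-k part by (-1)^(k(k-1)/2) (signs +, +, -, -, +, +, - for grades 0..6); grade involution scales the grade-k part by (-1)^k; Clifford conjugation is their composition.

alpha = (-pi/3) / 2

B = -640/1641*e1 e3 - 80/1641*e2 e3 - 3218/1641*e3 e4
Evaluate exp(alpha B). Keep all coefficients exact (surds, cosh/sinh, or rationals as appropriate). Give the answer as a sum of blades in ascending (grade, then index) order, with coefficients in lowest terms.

B^2 term by term: the squares give (-640/1641)^2*(e1 e3)^2 + (-80/1641)^2*(e2 e3)^2 + (-3218/1641)^2*(e3 e4)^2 = 409600/2692881*(-1) + 6400/2692881*(-1) + 10355524/2692881*(-1) = -4 (each basis 2-blade squares to minus the product of its generators' squares); cross terms between blades sharing an index anticommute and cancel. So B^2 = -4.
B^2 = -4 — the negative square puts this in the circular regime; l = 2, alpha*l = -pi/3, so exp(alpha B) = cos(-pi/3) + (sin(-pi/3)/2)*B = 1/2 + (-sqrt(3)/4)*B.
Answer: 1/2 + 160*sqrt(3)/1641*e1 e3 + 20*sqrt(3)/1641*e2 e3 + 1609*sqrt(3)/3282*e3 e4


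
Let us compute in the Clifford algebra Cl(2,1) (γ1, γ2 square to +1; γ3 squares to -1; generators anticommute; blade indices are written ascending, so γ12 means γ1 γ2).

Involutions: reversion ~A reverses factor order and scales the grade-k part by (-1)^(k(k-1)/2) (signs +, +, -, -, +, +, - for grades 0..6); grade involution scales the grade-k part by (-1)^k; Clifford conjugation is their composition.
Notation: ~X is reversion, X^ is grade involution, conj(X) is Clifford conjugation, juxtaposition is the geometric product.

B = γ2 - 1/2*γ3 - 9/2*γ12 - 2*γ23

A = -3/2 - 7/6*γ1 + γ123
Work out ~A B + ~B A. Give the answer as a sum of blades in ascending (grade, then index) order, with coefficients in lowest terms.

first term: 2*γ1 + 15/4*γ2 - 15/4*γ3 + 61/12*γ12 + 19/12*γ13 + 3*γ23 + 7/3*γ123
second term: 2*γ1 + 15/4*γ2 - 15/4*γ3 - 61/12*γ12 - 19/12*γ13 - 3*γ23 - 7/3*γ123
Answer: 4*γ1 + 15/2*γ2 - 15/2*γ3


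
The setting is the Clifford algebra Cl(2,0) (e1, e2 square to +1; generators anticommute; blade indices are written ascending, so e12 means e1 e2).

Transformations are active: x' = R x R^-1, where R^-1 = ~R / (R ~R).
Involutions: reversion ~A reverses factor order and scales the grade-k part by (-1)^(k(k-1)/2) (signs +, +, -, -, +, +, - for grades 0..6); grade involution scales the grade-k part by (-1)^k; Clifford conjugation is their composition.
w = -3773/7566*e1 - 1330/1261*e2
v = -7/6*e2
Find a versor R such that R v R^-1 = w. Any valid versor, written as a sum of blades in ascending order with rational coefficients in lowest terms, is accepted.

Key observation: q(v) = q(w) = 49/36 (sandwiches preserve the norm), so R = v + w = -3773/7566*e1 - 16807/7566*e2 works whenever it is invertible — the component of v along it is kept and (v - w)/2 reverses, sending v to w.
Answer: -3773/7566*e1 - 16807/7566*e2


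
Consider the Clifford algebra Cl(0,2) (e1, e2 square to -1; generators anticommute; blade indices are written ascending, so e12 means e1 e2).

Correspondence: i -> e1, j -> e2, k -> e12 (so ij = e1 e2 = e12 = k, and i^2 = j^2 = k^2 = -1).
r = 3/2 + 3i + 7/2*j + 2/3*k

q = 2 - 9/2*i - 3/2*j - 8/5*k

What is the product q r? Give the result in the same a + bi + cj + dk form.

In blades: q = 2 - 9/2*e1 - 3/2*e2 - 8/5*e12, r = 3/2 + 3*e1 + 7/2*e2 + 2/3*e12.
Distribute q over r term by term (generator squares from the signature, products reordered to ascending indices): (2)*r = 3 + 6*e1 + 7*e2 + 4/3*e12; (-9/2*e1)*r = 27/2 - 27/4*e1 + 3*e2 - 63/4*e12; (-3/2*e2)*r = 21/4 - e1 - 9/4*e2 + 9/2*e12; (-8/5*e12)*r = 16/15 + 28/5*e1 - 24/5*e2 - 12/5*e12.
Sum: 1369/60 + 77/20*e1 + 59/20*e2 - 739/60*e12; translating back through the correspondence:
Answer: 1369/60 + 77/20*i + 59/20*j - 739/60*k


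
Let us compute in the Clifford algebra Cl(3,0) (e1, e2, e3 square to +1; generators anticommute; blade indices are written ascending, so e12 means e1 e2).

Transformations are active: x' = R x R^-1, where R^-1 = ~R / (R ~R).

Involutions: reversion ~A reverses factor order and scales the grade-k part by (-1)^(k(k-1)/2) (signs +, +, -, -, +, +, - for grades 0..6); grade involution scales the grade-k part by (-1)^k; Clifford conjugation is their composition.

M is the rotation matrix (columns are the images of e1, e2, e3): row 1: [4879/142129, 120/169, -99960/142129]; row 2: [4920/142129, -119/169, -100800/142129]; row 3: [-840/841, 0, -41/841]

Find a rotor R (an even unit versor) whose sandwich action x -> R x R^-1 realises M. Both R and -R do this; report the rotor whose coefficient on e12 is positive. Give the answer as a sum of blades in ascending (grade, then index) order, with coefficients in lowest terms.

Method: write R = a + b12*e12 + b13*e13 + b23*e23 with a^2 + b12^2 + b13^2 + b23^2 = 1 (so R^-1 = ~R). Expanding the columns R e_j ~R gives tr M = 4a^2 - 1 and, from the antisymmetric part, M21 - M12 = -4a*b12, M13 - M31 = 4a*b13, M32 - M23 = -4a*b23.
Here tr M = -102129/142129, so a^2 = (1 + tr M)/4 = 10000/142129 and a = ±100/377. Taking a = 100/377: M21 - M12 = -96000/142129, M13 - M31 = 42000/142129, M32 - M23 = 100800/142129, giving b12 = 240/377, b13 = 105/377, b23 = -252/377, i.e. R = 100/377 + 240/377*e12 + 105/377*e13 - 252/377*e23.
Its e12 coefficient is already positive.
Answer: 100/377 + 240/377*e12 + 105/377*e13 - 252/377*e23. Uniqueness: Spin(3) -> SO(3) maps R and -R to the same rotation of trace -102129/142129; fixing the sign of the e12 coefficient removes the ambiguity.


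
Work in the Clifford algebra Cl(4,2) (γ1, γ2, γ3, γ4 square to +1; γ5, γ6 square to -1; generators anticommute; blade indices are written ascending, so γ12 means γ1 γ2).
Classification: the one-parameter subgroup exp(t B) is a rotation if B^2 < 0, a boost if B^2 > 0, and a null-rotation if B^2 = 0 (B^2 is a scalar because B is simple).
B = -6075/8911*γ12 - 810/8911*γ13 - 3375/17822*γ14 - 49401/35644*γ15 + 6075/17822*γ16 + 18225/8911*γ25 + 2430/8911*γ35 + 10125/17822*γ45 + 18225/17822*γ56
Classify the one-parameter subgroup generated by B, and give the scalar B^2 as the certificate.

B^2 term by term: the squares give (-6075/8911)^2*(γ12)^2 + (-810/8911)^2*(γ13)^2 + (-3375/17822)^2*(γ14)^2 + (-49401/35644)^2*(γ15)^2 + (6075/17822)^2*(γ16)^2 + (18225/8911)^2*(γ25)^2 + (2430/8911)^2*(γ35)^2 + (10125/17822)^2*(γ45)^2 + (18225/17822)^2*(γ56)^2 = 36905625/79405921*(-1) + 656100/79405921*(-1) + 11390625/317623684*(-1) + 2440458801/1270494736*(+1) + 36905625/317623684*(+1) + 332150625/79405921*(+1) + 5904900/79405921*(+1) + 102515625/317623684*(+1) + 332150625/317623684*(-1) = 81/16 (each basis 2-blade squares to minus the product of its generators' squares); cross terms between blades sharing an index anticommute and cancel; the commuting (index-disjoint) pairs give grade-4 terms 2*c*c'*(blade product), which cancel blade by blade — γ1235: -29524500/79405921 + 29524500/79405921 = 0; γ1245: -61509375/79405921 + 61509375/79405921 = 0; γ1256: -110716875/79405921 + 110716875/79405921 = 0; γ1345: -8201250/79405921 + 8201250/79405921 = 0; γ1356: -14762250/79405921 + 14762250/79405921 = 0; γ1456: -61509375/158811842 + 61509375/158811842 = 0 — confirming B is simple. So B^2 = 81/16.
Answer: boost, certificate B^2 = 81/16. The invariant at work: B^2 = 81/16 is unchanged by conjugation, hence its sign classifies the subgroup whatever basis B is written in.


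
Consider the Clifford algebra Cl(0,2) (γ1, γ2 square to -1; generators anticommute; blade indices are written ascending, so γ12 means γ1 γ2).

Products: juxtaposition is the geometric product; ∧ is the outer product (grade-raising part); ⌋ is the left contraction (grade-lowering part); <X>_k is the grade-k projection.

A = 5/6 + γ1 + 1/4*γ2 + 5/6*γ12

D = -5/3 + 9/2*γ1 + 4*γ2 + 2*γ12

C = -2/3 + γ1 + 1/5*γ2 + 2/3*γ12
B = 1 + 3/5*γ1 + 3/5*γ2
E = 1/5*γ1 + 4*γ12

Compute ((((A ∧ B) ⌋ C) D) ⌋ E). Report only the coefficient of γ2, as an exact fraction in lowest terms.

step 1: 5/6 + 3/2*γ1 + 3/4*γ2 + 77/60*γ12
step 2: -551/180 + 4/3*γ1 - 5/6*γ2 + 5/9*γ12
step 3: 143/108 - 7159/360*γ1 - 496/45*γ2 + 1099/540*γ12
step 4: -22483/5400 - 4733/108*γ1 + 7159/90*γ2 + 143/27*γ12
Answer: 7159/90


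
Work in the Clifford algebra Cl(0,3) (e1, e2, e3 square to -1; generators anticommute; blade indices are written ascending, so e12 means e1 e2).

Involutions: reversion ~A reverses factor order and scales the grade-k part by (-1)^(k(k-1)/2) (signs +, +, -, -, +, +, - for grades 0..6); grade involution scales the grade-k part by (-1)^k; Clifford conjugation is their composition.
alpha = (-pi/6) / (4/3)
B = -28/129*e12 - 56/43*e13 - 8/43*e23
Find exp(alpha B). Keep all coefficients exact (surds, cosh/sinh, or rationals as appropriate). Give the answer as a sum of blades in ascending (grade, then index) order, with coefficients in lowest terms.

B^2 term by term: the squares give (-28/129)^2*(e12)^2 + (-56/43)^2*(e13)^2 + (-8/43)^2*(e23)^2 = 784/16641*(-1) + 3136/1849*(-1) + 64/1849*(-1) = -16/9 (each basis 2-blade squares to minus the product of its generators' squares); cross terms between blades sharing an index anticommute and cancel. So B^2 = -16/9.
B^2 = -16/9 — B^2 < 0, so the exponential closes trigonometrically: l = 4/3, alpha*l = -pi/6, so exp(alpha B) = cos(-pi/6) + (sin(-pi/6)/(4/3))*B = sqrt(3)/2 + (-3/8)*B.
Answer: sqrt(3)/2 + 7/86*e12 + 21/43*e13 + 3/43*e23


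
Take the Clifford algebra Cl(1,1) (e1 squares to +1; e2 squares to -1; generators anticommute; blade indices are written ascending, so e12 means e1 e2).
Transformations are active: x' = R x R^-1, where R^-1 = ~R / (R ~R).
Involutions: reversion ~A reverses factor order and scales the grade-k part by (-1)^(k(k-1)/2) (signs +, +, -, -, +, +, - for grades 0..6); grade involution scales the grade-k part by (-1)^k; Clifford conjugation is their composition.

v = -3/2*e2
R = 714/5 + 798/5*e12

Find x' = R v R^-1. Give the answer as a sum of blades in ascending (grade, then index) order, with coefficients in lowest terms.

~R = 714/5 - 798/5*e12, and R ~R = -127008/25, so R^-1 = ~R / (-127008/25).
R v = 1197/5*e1 - 1071/5*e2
Answer: -323/24*e1 + 325/24*e2


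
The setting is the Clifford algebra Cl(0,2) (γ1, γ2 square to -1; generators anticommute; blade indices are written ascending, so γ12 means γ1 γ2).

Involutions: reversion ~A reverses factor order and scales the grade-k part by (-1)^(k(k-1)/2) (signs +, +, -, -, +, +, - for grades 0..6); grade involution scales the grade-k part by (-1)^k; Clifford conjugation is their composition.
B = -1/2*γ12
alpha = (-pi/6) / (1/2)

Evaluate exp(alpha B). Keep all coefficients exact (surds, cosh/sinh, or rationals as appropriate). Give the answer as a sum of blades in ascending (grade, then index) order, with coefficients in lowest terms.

B^2 = (-1/2)^2*(γ12)^2 = 1/4*(-1) = -1/4 (a basis 2-blade squares to minus the product of its generators' squares).
B^2 = -1/4 — circular case — the even/odd split gives cos and sin: l = 1/2, alpha*l = -pi/6, so exp(alpha B) = cos(-pi/6) + (sin(-pi/6)/(1/2))*B = sqrt(3)/2 + (-1)*B.
Answer: sqrt(3)/2 + 1/2*γ12


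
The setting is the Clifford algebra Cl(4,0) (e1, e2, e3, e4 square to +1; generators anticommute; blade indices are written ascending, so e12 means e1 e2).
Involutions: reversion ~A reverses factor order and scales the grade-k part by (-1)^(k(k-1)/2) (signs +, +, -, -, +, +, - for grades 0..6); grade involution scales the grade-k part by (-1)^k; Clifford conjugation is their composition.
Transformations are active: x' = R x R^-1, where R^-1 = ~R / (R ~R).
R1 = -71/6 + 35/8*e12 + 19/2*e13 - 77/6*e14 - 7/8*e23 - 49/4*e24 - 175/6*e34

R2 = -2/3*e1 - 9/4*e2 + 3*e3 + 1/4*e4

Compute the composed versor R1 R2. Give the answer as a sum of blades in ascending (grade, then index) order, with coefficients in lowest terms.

Distribute over the terms of R2 (each basis-blade product reordered to ascending indices, repeated generators contracted through their squares):
R1 (-2/3*e1) = 71/9*e1 + 35/12*e2 + 19/3*e3 - 77/9*e4 + 7/12*e123 + 49/6*e124 + 175/9*e134
R1 (-9/4*e2) = -315/32*e1 + 213/8*e2 - 63/32*e3 - 441/16*e4 + 171/8*e123 - 231/8*e124 + 525/8*e234
R1 (3*e3) = 57/2*e1 - 21/8*e2 - 71/2*e3 + 175/2*e4 + 105/8*e123 + 77/2*e134 + 147/4*e234
R1 (1/4*e4) = -77/24*e1 - 49/16*e2 - 175/24*e3 - 71/24*e4 + 35/32*e124 + 19/8*e134 - 7/32*e234
Summing the partial products and collecting blades:
Answer: 6721/288*e1 + 1145/48*e2 - 3689/96*e3 + 6973/144*e4 + 421/12*e123 - 1883/96*e124 + 4343/72*e134 + 3269/32*e234


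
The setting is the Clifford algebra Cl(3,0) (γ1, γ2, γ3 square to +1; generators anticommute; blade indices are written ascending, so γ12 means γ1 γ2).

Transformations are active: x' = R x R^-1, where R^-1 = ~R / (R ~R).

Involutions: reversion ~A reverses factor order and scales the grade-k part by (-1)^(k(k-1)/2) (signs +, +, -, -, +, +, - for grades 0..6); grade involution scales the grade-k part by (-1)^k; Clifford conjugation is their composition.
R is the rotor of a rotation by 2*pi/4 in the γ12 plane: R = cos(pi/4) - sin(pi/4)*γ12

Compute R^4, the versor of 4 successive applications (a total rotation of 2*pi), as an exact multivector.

Because a rotor carries half the rotation angle, composing 4 copies of this γ12-plane rotor multiplies the phase: 4*(pi/4) = pi, hence R^4 = cos(pi) - sin(pi)*γ12.
cos(pi) = -1 and sin(pi) = 0, so R^4 = -1. The total rotation 2*pi is 1 full turn, so every vector returns to itself, yet the rotor is -1, on the OTHER sheet of the double cover (an odd number of 2*pi turns).
Answer: -1


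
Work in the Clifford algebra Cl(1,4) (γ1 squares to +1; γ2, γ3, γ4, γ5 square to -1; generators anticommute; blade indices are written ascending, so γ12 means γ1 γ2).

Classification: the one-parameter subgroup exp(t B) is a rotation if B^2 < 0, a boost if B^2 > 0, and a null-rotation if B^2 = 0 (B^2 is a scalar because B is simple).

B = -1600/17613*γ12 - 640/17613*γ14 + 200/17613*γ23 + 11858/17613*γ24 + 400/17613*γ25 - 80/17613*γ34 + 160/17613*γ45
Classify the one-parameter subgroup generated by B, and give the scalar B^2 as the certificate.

B^2 term by term: the squares give (-1600/17613)^2*(γ12)^2 + (-640/17613)^2*(γ14)^2 + (200/17613)^2*(γ23)^2 + (11858/17613)^2*(γ24)^2 + (400/17613)^2*(γ25)^2 + (-80/17613)^2*(γ34)^2 + (160/17613)^2*(γ45)^2 = 2560000/310217769*(+1) + 409600/310217769*(+1) + 40000/310217769*(-1) + 140612164/310217769*(-1) + 160000/310217769*(-1) + 6400/310217769*(-1) + 25600/310217769*(-1) = -4/9 (each basis 2-blade squares to minus the product of its generators' squares); cross terms between blades sharing an index anticommute and cancel; the commuting (index-disjoint) pairs give grade-4 terms 2*c*c'*(blade product), which cancel blade by blade — γ1234: 256000/310217769 - 256000/310217769 = 0; γ1245: -512000/310217769 + 512000/310217769 = 0; γ2345: 64000/310217769 - 64000/310217769 = 0 — confirming B is simple. So B^2 = -4/9.
Answer: rotation, certificate B^2 = -4/9. The invariant at work: B^2 = -4/9 is unchanged by conjugation, hence its sign classifies the subgroup whatever basis B is written in.


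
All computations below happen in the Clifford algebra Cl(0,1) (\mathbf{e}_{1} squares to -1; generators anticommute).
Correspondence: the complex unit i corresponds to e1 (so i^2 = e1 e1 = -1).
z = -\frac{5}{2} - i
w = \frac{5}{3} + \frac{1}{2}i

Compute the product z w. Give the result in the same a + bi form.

In blades: z = -\frac{5}{2} - e_{1}, w = \frac{5}{3} + \frac{1}{2} e_{1}.
Distribute z over w term by term (generator squares from the signature, products reordered to ascending indices): (-\frac{5}{2})*w = -\frac{25}{6} - \frac{5}{4} e_{1}; (-e_{1})*w = \frac{1}{2} - \frac{5}{3} e_{1}.
Sum: -\frac{11}{3} - \frac{35}{12} e_{1}; translating back through the correspondence:
Answer: -\frac{11}{3} - \frac{35}{12}i


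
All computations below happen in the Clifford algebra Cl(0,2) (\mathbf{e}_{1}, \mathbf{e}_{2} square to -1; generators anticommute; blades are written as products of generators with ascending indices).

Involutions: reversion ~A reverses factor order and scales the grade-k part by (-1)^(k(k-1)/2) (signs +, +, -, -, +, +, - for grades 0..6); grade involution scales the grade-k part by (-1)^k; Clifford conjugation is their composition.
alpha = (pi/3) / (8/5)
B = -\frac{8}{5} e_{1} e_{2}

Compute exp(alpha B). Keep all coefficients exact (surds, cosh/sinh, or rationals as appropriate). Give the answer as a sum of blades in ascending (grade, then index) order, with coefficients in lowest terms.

B^2 = (-\frac{8}{5})^2*(e_{1} e_{2})^2 = \frac{64}{25}*(-1) = -\frac{64}{25} (a basis 2-blade squares to minus the product of its generators' squares).
B^2 = -\frac{64}{25} — a negative square means the series sums to a rotation: l = \frac{8}{5}, alpha*l = \frac{\pi}{3}, so exp(alpha B) = cos(\frac{\pi}{3}) + (sin(\frac{\pi}{3})/(\frac{8}{5}))*B = \frac{1}{2} + (\frac{5 \sqrt{3}}{16})*B.
Answer: \frac{1}{2} - \frac{\sqrt{3}}{2} e_{1} e_{2}


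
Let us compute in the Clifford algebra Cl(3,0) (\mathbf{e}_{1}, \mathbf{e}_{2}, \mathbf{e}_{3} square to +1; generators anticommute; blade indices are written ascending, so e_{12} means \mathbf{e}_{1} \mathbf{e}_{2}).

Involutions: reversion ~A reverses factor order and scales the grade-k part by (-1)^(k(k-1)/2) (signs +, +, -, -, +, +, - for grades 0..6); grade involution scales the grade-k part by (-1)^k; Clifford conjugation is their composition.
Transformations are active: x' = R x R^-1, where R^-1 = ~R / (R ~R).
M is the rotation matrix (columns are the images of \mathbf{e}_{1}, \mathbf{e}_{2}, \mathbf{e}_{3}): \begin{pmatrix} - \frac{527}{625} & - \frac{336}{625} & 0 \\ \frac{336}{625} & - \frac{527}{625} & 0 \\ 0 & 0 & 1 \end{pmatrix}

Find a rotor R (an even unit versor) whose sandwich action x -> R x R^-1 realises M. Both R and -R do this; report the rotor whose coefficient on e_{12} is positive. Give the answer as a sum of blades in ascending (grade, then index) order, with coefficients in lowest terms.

Method: write R = a + b12*e_{12} + b13*e_{13} + b23*e_{23} with a^2 + b12^2 + b13^2 + b23^2 = 1 (so R^-1 = ~R). Expanding the columns R e_j ~R gives tr M = 4a^2 - 1 and, from the antisymmetric part, M21 - M12 = -4a*b12, M13 - M31 = 4a*b13, M32 - M23 = -4a*b23.
Here tr M = -\frac{429}{625}, so a^2 = (1 + tr M)/4 = \frac{49}{625} and a = ±\frac{7}{25}. Taking a = \frac{7}{25}: M21 - M12 = \frac{672}{625}, M13 - M31 = 0, M32 - M23 = 0, giving b12 = -\frac{24}{25}, b13 = 0, b23 = 0, i.e. R = \frac{7}{25} - \frac{24}{25} e_{12}.
Its e_{12} coefficient is negative, so report the other preimage -R.
Answer: -\frac{7}{25} + \frac{24}{25} e_{12}. Uniqueness: Spin(3) -> SO(3) maps R and -R to the same rotation of trace -\frac{429}{625}; fixing the sign of the e_{12} coefficient removes the ambiguity.


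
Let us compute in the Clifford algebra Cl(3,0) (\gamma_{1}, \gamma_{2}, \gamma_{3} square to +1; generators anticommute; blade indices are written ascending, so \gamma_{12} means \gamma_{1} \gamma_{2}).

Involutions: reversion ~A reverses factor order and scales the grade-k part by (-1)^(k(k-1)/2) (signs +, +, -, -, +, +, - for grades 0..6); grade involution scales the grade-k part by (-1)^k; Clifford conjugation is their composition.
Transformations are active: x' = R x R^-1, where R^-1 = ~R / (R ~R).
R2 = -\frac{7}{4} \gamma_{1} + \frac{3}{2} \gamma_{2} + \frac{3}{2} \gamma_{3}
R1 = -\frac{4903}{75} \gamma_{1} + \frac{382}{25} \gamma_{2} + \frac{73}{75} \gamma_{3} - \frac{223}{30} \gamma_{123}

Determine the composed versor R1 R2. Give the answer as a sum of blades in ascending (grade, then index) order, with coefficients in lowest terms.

Distribute over the terms of R2 (each basis-blade product reordered to ascending indices, repeated generators contracted through their squares):
R1 (-\frac{7}{4} \gamma_{1}) = \frac{34321}{300} + \frac{1337}{50} \gamma_{12} + \frac{511}{300} \gamma_{13} + \frac{1561}{120} \gamma_{23}
R1 (\frac{3}{2} \gamma_{2}) = \frac{573}{25} - \frac{4903}{50} \gamma_{12} + \frac{223}{20} \gamma_{13} - \frac{73}{50} \gamma_{23}
R1 (\frac{3}{2} \gamma_{3}) = \frac{73}{50} - \frac{223}{20} \gamma_{12} - \frac{4903}{50} \gamma_{13} + \frac{573}{25} \gamma_{23}
Summing the partial products and collecting blades:
Answer: \frac{8327}{60} - \frac{8247}{100} \gamma_{12} - \frac{12781}{150} \gamma_{13} + \frac{20681}{600} \gamma_{23}


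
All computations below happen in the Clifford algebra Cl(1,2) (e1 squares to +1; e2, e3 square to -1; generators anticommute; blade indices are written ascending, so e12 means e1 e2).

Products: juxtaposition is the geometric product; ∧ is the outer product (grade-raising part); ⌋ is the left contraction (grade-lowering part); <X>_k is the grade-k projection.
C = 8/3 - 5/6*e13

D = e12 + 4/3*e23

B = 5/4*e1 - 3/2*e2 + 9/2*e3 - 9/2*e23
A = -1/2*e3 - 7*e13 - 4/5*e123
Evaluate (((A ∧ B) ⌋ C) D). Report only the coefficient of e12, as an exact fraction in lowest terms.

step 1: 5/8*e13 - 3/4*e23 - 21/2*e123
step 2: -25/48
step 3: -25/48*e12 - 25/36*e23
Answer: -25/48


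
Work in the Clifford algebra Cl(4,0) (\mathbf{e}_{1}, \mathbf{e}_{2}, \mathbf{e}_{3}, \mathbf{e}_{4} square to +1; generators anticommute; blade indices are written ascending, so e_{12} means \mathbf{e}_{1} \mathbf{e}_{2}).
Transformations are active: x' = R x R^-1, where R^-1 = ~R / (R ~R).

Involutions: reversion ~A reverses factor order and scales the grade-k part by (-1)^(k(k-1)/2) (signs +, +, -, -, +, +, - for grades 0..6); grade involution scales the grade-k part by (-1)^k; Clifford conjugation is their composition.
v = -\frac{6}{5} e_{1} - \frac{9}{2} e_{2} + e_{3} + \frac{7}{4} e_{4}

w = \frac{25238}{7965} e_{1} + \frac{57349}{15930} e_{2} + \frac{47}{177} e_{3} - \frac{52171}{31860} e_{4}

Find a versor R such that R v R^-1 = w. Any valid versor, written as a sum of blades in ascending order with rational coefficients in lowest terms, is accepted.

Since q(v) = q(w) = \frac{10301}{400}, the sum R = v + w = \frac{3136}{1593} e_{1} - \frac{7168}{7965} e_{2} + \frac{224}{177} e_{3} + \frac{896}{7965} e_{4} does the job whenever invertible.
Answer: \frac{3136}{1593} e_{1} - \frac{7168}{7965} e_{2} + \frac{224}{177} e_{3} + \frac{896}{7965} e_{4}


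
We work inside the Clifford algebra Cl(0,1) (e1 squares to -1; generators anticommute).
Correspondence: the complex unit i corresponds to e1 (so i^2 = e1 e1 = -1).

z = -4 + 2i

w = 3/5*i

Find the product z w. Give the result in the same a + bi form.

In blades: z = -4 + 2*e1, w = 3/5*e1.
Distribute z over w term by term (generator squares from the signature, products reordered to ascending indices): (-4)*w = -12/5*e1; (2*e1)*w = -6/5.
Sum: -6/5 - 12/5*e1; translating back through the correspondence:
Answer: -6/5 - 12/5*i


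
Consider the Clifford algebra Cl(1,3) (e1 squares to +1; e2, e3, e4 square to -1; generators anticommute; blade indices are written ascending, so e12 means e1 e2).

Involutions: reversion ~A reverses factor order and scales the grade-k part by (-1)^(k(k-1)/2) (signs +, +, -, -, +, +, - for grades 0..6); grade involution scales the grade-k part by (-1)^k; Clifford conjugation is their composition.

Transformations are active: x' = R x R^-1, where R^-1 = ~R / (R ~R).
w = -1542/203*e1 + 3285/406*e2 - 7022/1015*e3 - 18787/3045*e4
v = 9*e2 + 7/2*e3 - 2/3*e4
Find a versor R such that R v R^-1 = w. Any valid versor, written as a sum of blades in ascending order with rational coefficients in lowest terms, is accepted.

A norm check does it: q(v) = q(w) = -3373/36, hence R = v + w = -1542/203*e1 + 6939/406*e2 - 6939/2030*e3 - 6939/1015*e4 realises the map — parallel part kept, (v - w)/2 negated, v carried to w.
Answer: -1542/203*e1 + 6939/406*e2 - 6939/2030*e3 - 6939/1015*e4


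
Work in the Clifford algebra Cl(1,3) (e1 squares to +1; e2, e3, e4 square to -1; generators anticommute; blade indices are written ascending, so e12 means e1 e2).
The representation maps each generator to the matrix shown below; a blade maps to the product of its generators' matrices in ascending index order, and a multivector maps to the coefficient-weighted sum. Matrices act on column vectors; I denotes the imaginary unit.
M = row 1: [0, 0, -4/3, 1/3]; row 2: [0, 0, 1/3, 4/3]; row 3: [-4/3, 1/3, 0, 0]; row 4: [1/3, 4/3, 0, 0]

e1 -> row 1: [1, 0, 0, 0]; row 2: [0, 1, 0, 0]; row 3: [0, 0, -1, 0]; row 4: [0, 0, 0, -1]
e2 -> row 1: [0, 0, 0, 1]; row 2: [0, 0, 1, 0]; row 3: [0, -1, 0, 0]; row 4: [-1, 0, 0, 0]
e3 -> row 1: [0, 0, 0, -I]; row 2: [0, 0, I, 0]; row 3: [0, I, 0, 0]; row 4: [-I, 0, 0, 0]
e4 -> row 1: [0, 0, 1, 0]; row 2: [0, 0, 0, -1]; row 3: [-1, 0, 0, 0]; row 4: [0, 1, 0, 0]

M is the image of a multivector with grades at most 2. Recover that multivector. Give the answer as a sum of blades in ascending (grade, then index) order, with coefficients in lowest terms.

Method: the blade images are trace-orthogonal — tr(rho(e_A) rho(e_B)^-1) = 4 if A = B and 0 otherwise — and rho(e_A)^-1 = (e_A)^2 * rho(e_A) with (e_A)^2 = +1 or -1, so the coefficient of e_A in the preimage is (e_A)^2 * tr(M rho(e_A))/4.
Nonzero projections over blades of grade <= 2: e12: (e12)^2 = +1, tr(M rho(e12)) = 4/3, coefficient 1/3; e14: (e14)^2 = +1, tr(M rho(e14)) = -16/3, coefficient -4/3. Every other blade of grade <= 2 projects to 0.
Answer: 1/3*e12 - 4/3*e14


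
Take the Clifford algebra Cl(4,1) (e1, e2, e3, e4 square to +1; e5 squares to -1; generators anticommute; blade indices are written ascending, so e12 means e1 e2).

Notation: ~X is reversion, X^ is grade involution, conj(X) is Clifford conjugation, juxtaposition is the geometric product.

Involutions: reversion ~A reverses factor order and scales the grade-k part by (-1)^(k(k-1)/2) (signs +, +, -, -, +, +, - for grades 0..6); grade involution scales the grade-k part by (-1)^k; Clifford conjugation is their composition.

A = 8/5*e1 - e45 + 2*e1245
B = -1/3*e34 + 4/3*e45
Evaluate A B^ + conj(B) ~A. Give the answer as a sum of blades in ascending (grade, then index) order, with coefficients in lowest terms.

first term: -4/3 + 8/3*e12 - 1/3*e35 - 8/15*e134 + 32/15*e145 + 2/3*e1235
second term: -4/3 - 8/3*e12 + 1/3*e35 + 8/15*e134 - 32/15*e145 + 2/3*e1235
Answer: -8/3 + 4/3*e1235


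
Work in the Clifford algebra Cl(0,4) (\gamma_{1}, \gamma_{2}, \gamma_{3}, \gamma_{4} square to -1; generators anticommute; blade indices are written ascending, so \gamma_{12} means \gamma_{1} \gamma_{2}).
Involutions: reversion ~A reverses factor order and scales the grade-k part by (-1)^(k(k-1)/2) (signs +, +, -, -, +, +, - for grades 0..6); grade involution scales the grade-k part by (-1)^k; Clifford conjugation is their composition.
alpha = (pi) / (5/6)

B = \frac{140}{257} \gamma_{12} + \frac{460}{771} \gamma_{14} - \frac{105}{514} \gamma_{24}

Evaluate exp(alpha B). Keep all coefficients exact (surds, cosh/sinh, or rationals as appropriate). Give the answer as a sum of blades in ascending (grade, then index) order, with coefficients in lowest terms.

B^2 term by term: the squares give (\frac{140}{257})^2*(\gamma_{12})^2 + (\frac{460}{771})^2*(\gamma_{14})^2 + (-\frac{105}{514})^2*(\gamma_{24})^2 = \frac{19600}{66049}*(-1) + \frac{211600}{594441}*(-1) + \frac{11025}{264196}*(-1) = -\frac{25}{36} (each basis 2-blade squares to minus the product of its generators' squares); cross terms between blades sharing an index anticommute and cancel. So B^2 = -\frac{25}{36}.
B^2 = -\frac{25}{36} — since the square is negative, the closed form is circular: l = \frac{5}{6}, alpha*l = \pi, so exp(alpha B) = cos(\pi) + (sin(\pi)/(\frac{5}{6}))*B = -1 + (0)*B.
Answer: -1
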